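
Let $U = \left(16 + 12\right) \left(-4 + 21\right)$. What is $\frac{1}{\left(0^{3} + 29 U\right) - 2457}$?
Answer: $\frac{1}{11347} \approx 8.8129 \cdot 10^{-5}$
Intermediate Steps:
$U = 476$ ($U = 28 \cdot 17 = 476$)
$\frac{1}{\left(0^{3} + 29 U\right) - 2457} = \frac{1}{\left(0^{3} + 29 \cdot 476\right) - 2457} = \frac{1}{\left(0 + 13804\right) - 2457} = \frac{1}{13804 - 2457} = \frac{1}{11347}$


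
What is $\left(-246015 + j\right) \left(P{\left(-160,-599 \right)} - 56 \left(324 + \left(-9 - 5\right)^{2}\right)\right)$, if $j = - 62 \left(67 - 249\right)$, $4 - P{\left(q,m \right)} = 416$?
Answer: $6932075892$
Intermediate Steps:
$P{\left(q,m \right)} = -412$ ($P{\left(q,m \right)} = 4 - 416 = -412$)
$j = 11284$ ($j = \left(-62\right) \left(-182\right) = 11284$)
$\left(-246015 + j\right) \left(P{\left(-160,-599 \right)} - 56 \left(324 + \left(-9 - 5\right)^{2}\right)\right) = \left(-246015 + 11284\right) \left(-412 - 56 \left(324 + \left(-9 - 5\right)^{2}\right)\right) = - 234731 \left(-412 - 56 \left(324 + \left(-14\right)^{2}\right)\right) = - 234731 \left(-412 - 56 \left(324 + 196\right)\right) = - 234731 \left(-412 - 29120\right) = \left(-234731\right) \left(-29532\right) = 6932075892$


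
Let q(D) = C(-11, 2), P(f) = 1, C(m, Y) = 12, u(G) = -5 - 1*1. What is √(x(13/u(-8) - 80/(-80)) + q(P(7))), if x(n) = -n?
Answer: √474/6 ≈ 3.6286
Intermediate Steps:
u(G) = -6 (u(G) = -5 - 1 = -6)
q(D) = 12
√(x(13/u(-8) - 80/(-80)) + q(P(7))) = √(-(13/(-6) - 80/(-80)) + 12) = √(-(13*(-⅙) - 80*(-1/80)) + 12) = √(-(-13/6 + 1) + 12) = √(-1*(-7/6) + 12) = √(7/6 + 12) = √(79/6) = √474/6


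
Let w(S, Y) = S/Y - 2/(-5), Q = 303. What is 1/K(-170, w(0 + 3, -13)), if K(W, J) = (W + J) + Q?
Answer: 65/8656 ≈ 0.0075092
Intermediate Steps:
w(S, Y) = ⅖ + S/Y (w(S, Y) = S/Y - 2*(-⅕) = S/Y + ⅖ = ⅖ + S/Y)
K(W, J) = 303 + J + W (K(W, J) = (W + J) + 303 = (J + W) + 303 = 303 + J + W)
1/K(-170, w(0 + 3, -13)) = 1/(303 + (⅖ + (0 + 3)/(-13)) - 170) = 1/(303 + (⅖ + 3*(-1/13)) - 170) = 1/(303 + (⅖ - 3/13) - 170) = 1/(303 + 11/65 - 170) = 1/(8656/65) = 65/8656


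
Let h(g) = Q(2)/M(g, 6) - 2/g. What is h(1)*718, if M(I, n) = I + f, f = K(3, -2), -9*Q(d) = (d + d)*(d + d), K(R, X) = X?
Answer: -1436/9 ≈ -159.56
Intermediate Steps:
Q(d) = -4*d²/9 (Q(d) = -(d + d)*(d + d)/9 = -2*d*2*d/9 = -4*d²/9)
f = -2
M(I, n) = -2 + I (M(I, n) = I - 2 = -2 + I)
h(g) = -2/g - 16/(9*(-2 + g)) (h(g) = (-4/9*2²)/(-2 + g) - 2/g = (-4/9*4)/(-2 + g) - 2/g = -16/(9*(-2 + g)) - 2/g = -2/g - 16/(9*(-2 + g)))
h(1)*718 = ((2/9)*(18 - 17*1)/(1*(-2 + 1)))*718 = ((2/9)*1*(18 - 17)/(-1))*718 = ((2/9)*1*(-1)*1)*718 = -2/9*718 = -1436/9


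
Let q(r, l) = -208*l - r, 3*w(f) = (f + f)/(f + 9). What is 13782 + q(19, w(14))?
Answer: 943823/69 ≈ 13679.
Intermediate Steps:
w(f) = 2*f/(3*(9 + f)) (w(f) = ((f + f)/(f + 9))/3 = ((2*f)/(9 + f))/3 = (2*f/(9 + f))/3 = 2*f/(3*(9 + f)))
q(r, l) = -r - 208*l
13782 + q(19, w(14)) = 13782 + (-1*19 - 416*14/(3*(9 + 14))) = 13782 + (-19 - 416*14/(3*23)) = 13782 + (-19 - 208*28/69) = 13782 + (-19 - 5824/69) = 13782 - 7135/69 = 943823/69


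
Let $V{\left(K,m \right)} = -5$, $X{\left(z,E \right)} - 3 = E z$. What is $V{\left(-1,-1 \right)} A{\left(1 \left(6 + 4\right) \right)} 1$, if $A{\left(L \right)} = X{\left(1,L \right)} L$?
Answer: $-650$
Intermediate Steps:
$X{\left(z,E \right)} = 3 + E z$
$A{\left(L \right)} = L \left(3 + L\right)$ ($A{\left(L \right)} = \left(3 + L 1\right) L = \left(3 + L\right) L = L \left(3 + L\right)$)
$V{\left(-1,-1 \right)} A{\left(1 \left(6 + 4\right) \right)} 1 = - 5 \cdot 1 \left(6 + 4\right) \left(3 + 1 \left(6 + 4\right)\right) 1 = - 5 \cdot 1 \cdot 10 \left(3 + 1 \cdot 10\right) 1 = - 5 \cdot 10 \left(3 + 10\right) 1 = - 5 \cdot 10 \cdot 13 \cdot 1 = \left(-5\right) 130 \cdot 1 = \left(-650\right) 1 = -650$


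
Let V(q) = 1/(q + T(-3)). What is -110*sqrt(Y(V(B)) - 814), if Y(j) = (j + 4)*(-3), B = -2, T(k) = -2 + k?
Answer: -110*I*sqrt(40453)/7 ≈ -3160.6*I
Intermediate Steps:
V(q) = 1/(-5 + q) (V(q) = 1/(q + (-2 - 3)) = 1/(q - 5) = 1/(-5 + q))
Y(j) = -12 - 3*j (Y(j) = (4 + j)*(-3) = -12 - 3*j)
-110*sqrt(Y(V(B)) - 814) = -110*sqrt((-12 - 3/(-5 - 2)) - 814) = -110*sqrt((-12 - 3/(-7)) - 814) = -110*sqrt((-12 - 3*(-1/7)) - 814) = -110*sqrt((-12 + 3/7) - 814) = -110*sqrt(-81/7 - 814) = -110*I*sqrt(40453)/7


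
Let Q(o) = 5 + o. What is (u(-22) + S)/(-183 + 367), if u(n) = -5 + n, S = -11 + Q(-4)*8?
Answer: -15/92 ≈ -0.16304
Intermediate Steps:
S = -3 (S = -11 + (5 - 4)*8 = -11 + 1*8 = -11 + 8 = -3)
(u(-22) + S)/(-183 + 367) = ((-5 - 22) - 3)/(-183 + 367) = (-27 - 3)/184 = -30*1/184 = -15/92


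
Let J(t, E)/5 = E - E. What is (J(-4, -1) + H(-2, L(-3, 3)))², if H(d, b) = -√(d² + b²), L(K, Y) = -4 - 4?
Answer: 68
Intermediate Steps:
J(t, E) = 0 (J(t, E) = 5*(E - E) = 5*0 = 0)
L(K, Y) = -8
H(d, b) = -√(b² + d²)
(J(-4, -1) + H(-2, L(-3, 3)))² = (0 - √((-8)² + (-2)²))² = (0 - √(64 + 4))² = (0 - √68)² = (0 - 2*√17)² = (-2*√17)² = 68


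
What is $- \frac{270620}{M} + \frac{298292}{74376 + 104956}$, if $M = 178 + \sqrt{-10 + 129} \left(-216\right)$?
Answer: $\frac{128564652381}{12374759827} + \frac{2922696 \sqrt{119}}{276019} \approx 125.9$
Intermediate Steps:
$M = 178 - 216 \sqrt{119}$ ($M = 178 + \sqrt{119} \left(-216\right) = 178 - 216 \sqrt{119} \approx -2178.3$)
$- \frac{270620}{M} + \frac{298292}{74376 + 104956} = - \frac{270620}{178 - 216 \sqrt{119}} + \frac{298292}{74376 + 104956} = - \frac{270620}{178 - 216 \sqrt{119}} + \frac{298292}{179332} = - \frac{270620}{178 - 216 \sqrt{119}} + 298292 \cdot \frac{1}{179332} = - \frac{270620}{178 - 216 \sqrt{119}} + \frac{74573}{44833} = \frac{74573}{44833} - \frac{270620}{178 - 216 \sqrt{119}}$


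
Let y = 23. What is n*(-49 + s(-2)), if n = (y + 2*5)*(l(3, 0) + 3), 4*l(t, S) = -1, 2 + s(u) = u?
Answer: -19239/4 ≈ -4809.8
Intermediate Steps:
s(u) = -2 + u
l(t, S) = -¼ (l(t, S) = (¼)*(-1) = -¼)
n = 363/4 (n = (23 + 2*5)*(-¼ + 3) = (23 + 10)*(11/4) = 33*(11/4) = 363/4 ≈ 90.750)
n*(-49 + s(-2)) = 363*(-49 + (-2 - 2))/4 = 363*(-49 - 4)/4 = (363/4)*(-53) = -19239/4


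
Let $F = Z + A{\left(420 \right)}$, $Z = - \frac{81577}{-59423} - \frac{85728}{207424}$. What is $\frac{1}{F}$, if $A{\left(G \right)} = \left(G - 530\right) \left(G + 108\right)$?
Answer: $- \frac{55025698}{3195839741569} \approx -1.7218 \cdot 10^{-5}$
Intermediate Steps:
$A{\left(G \right)} = \left(-530 + G\right) \left(108 + G\right)$
$Z = \frac{52798271}{55025698}$ ($Z = \left(-81577\right) \left(- \frac{1}{59423}\right) - \frac{2679}{6482} = \frac{81577}{59423} - \frac{2679}{6482} = \frac{52798271}{55025698} \approx 0.95952$)
$F = - \frac{3195839741569}{55025698}$ ($F = \frac{52798271}{55025698} - \left(234480 - 176400\right) = \frac{52798271}{55025698} - 58080 = - \frac{3195839741569}{55025698} \approx -58079.0$)
$\frac{1}{F} = \frac{1}{- \frac{3195839741569}{55025698}} = - \frac{55025698}{3195839741569}$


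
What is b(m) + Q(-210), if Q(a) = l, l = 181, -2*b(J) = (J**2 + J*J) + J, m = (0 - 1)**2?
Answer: 359/2 ≈ 179.50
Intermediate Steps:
m = 1 (m = (-1)**2 = 1)
b(J) = -J**2 - J/2 (b(J) = -((J**2 + J*J) + J)/2 = -((J**2 + J**2) + J)/2 = -(2*J**2 + J)/2 = -(J + 2*J**2)/2 = -J**2 - J/2)
Q(a) = 181
b(m) + Q(-210) = -1*1*(1/2 + 1) + 181 = -1*1*3/2 + 181 = -3/2 + 181 = 359/2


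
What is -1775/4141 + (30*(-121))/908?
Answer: -8321765/1880014 ≈ -4.4264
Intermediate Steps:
-1775/4141 + (30*(-121))/908 = -1775*1/4141 - 3630*1/908 = -1775/4141 - 1815/454 = -8321765/1880014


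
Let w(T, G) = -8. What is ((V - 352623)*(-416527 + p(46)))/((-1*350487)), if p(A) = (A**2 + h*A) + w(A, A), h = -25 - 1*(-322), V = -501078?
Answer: -114042217219/116829 ≈ -9.7615e+5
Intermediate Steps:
h = 297 (h = -25 + 322 = 297)
p(A) = -8 + A**2 + 297*A (p(A) = (A**2 + 297*A) - 8 = -8 + A**2 + 297*A)
((V - 352623)*(-416527 + p(46)))/((-1*350487)) = ((-501078 - 352623)*(-416527 + (-8 + 46**2 + 297*46)))/((-1*350487)) = -853701*(-416527 + (-8 + 2116 + 13662))/(-350487) = -853701*(-416527 + 15770)*(-1/350487) = -853701*(-400757)*(-1/350487) = 342126651657*(-1/350487) = -114042217219/116829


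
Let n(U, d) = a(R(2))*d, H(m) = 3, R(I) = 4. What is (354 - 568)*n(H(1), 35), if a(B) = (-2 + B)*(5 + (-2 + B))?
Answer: -104860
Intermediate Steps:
a(B) = (-2 + B)*(3 + B)
n(U, d) = 14*d (n(U, d) = (-6 + 4 + 4**2)*d = (-6 + 4 + 16)*d = 14*d)
(354 - 568)*n(H(1), 35) = (354 - 568)*(14*35) = -214*490 = -104860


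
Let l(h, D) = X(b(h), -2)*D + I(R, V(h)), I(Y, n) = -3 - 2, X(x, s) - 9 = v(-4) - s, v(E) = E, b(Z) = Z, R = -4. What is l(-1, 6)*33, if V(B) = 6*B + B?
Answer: 1221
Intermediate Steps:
X(x, s) = 5 - s (X(x, s) = 9 + (-4 - s) = 5 - s)
V(B) = 7*B
I(Y, n) = -5
l(h, D) = -5 + 7*D (l(h, D) = (5 - 1*(-2))*D - 5 = (5 + 2)*D - 5 = 7*D - 5 = -5 + 7*D)
l(-1, 6)*33 = (-5 + 7*6)*33 = (-5 + 42)*33 = 37*33 = 1221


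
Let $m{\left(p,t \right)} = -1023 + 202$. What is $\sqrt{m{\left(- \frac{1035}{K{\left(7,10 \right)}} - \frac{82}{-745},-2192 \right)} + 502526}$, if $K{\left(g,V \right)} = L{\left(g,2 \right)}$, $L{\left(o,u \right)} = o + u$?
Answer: $3 \sqrt{55745} \approx 708.31$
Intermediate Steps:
$K{\left(g,V \right)} = 2 + g$ ($K{\left(g,V \right)} = g + 2 = 2 + g$)
$m{\left(p,t \right)} = -821$
$\sqrt{m{\left(- \frac{1035}{K{\left(7,10 \right)}} - \frac{82}{-745},-2192 \right)} + 502526} = \sqrt{-821 + 502526} = \sqrt{501705} = 3 \sqrt{55745}$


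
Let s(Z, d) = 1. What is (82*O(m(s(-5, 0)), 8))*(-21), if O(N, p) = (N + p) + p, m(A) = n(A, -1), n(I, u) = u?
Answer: -25830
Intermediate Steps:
m(A) = -1
O(N, p) = N + 2*p
(82*O(m(s(-5, 0)), 8))*(-21) = (82*(-1 + 2*8))*(-21) = (82*(-1 + 16))*(-21) = (82*15)*(-21) = 1230*(-21) = -25830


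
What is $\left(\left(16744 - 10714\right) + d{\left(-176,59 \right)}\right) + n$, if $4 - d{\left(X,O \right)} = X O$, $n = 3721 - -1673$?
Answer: $21812$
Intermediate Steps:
$n = 5394$ ($n = 3721 + 1673 = 5394$)
$d{\left(X,O \right)} = 4 - O X$ ($d{\left(X,O \right)} = 4 - X O = 4 - O X$)
$\left(\left(16744 - 10714\right) + d{\left(-176,59 \right)}\right) + n = \left(\left(16744 - 10714\right) - \left(-4 + 59 \left(-176\right)\right)\right) + 5394 = \left(6030 + \left(4 + 10384\right)\right) + 5394 = \left(6030 + 10388\right) + 5394 = 16418 + 5394 = 21812$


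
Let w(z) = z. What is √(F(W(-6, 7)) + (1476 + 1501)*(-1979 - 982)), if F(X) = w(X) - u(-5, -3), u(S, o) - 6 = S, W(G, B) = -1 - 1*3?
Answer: I*√8814902 ≈ 2969.0*I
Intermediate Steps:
W(G, B) = -4 (W(G, B) = -1 - 3 = -4)
u(S, o) = 6 + S
F(X) = -1 + X (F(X) = X - (6 - 5) = X - 1*1 = X - 1 = -1 + X)
√(F(W(-6, 7)) + (1476 + 1501)*(-1979 - 982)) = √((-1 - 4) + (1476 + 1501)*(-1979 - 982)) = √(-5 + 2977*(-2961)) = √(-5 - 8814897) = √(-8814902) = I*√8814902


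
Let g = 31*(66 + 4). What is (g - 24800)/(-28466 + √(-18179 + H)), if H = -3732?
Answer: 644185580/810335067 + 22630*I*√21911/810335067 ≈ 0.79496 + 0.0041338*I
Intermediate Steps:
g = 2170 (g = 31*70 = 2170)
(g - 24800)/(-28466 + √(-18179 + H)) = (2170 - 24800)/(-28466 + √(-18179 - 3732)) = -22630/(-28466 + √(-21911)) = -22630/(-28466 + I*√21911)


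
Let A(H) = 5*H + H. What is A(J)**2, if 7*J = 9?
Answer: 2916/49 ≈ 59.510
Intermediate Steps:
J = 9/7 (J = (1/7)*9 = 9/7 ≈ 1.2857)
A(H) = 6*H
A(J)**2 = (6*(9/7))**2 = (54/7)**2 = 2916/49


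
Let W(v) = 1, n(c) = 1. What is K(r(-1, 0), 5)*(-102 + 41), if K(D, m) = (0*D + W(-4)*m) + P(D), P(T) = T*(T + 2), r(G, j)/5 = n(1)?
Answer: -2440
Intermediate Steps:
r(G, j) = 5 (r(G, j) = 5*1 = 5)
P(T) = T*(2 + T)
K(D, m) = m + D*(2 + D) (K(D, m) = (0*D + 1*m) + D*(2 + D) = (0 + m) + D*(2 + D) = m + D*(2 + D))
K(r(-1, 0), 5)*(-102 + 41) = (5 + 5*(2 + 5))*(-102 + 41) = (5 + 5*7)*(-61) = (5 + 35)*(-61) = 40*(-61) = -2440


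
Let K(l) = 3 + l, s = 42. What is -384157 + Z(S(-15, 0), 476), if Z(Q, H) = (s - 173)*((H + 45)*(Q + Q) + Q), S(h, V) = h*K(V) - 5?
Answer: 6447493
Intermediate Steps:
S(h, V) = -5 + h*(3 + V) (S(h, V) = h*(3 + V) - 5 = -5 + h*(3 + V))
Z(Q, H) = -131*Q - 262*Q*(45 + H) (Z(Q, H) = (42 - 173)*((H + 45)*(Q + Q) + Q) = -131*((45 + H)*(2*Q) + Q) = -131*(2*Q*(45 + H) + Q) = -131*(Q + 2*Q*(45 + H)) = -131*Q - 262*Q*(45 + H))
-384157 + Z(S(-15, 0), 476) = -384157 - 131*(-5 - 15*(3 + 0))*(91 + 2*476) = -384157 - 131*(-5 - 15*3)*(91 + 952) = -384157 - 131*(-5 - 45)*1043 = -384157 - 131*(-50)*1043 = -384157 + 6831650 = 6447493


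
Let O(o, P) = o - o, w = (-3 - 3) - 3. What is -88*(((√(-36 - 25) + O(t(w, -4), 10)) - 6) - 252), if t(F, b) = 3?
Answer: 22704 - 88*I*√61 ≈ 22704.0 - 687.3*I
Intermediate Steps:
w = -9 (w = -6 - 3 = -9)
O(o, P) = 0
-88*(((√(-36 - 25) + O(t(w, -4), 10)) - 6) - 252) = -88*(((√(-36 - 25) + 0) - 6) - 252) = -88*(((√(-61) + 0) - 6) - 252) = -88*(((I*√61 + 0) - 6) - 252) = -88*((I*√61 - 6) - 252) = -88*((-6 + I*√61) - 252) = -88*(-258 + I*√61) = 22704 - 88*I*√61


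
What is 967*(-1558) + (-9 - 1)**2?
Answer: -1506486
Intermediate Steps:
967*(-1558) + (-9 - 1)**2 = -1506586 + (-10)**2 = -1506586 + 100 = -1506486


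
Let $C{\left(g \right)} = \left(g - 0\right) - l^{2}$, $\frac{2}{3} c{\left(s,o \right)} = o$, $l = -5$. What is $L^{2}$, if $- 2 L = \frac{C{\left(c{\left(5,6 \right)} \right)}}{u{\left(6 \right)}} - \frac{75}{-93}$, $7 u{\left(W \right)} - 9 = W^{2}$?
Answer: $\frac{5508409}{7784100} \approx 0.70765$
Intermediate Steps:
$c{\left(s,o \right)} = \frac{3 o}{2}$
$C{\left(g \right)} = -25 + g$ ($C{\left(g \right)} = \left(g - 0\right) - \left(-5\right)^{2} = \left(g + 0\right) - 25 = g - 25 = -25 + g$)
$u{\left(W \right)} = \frac{9}{7} + \frac{W^{2}}{7}$
$L = \frac{2347}{2790}$ ($L = - \frac{\frac{-25 + \frac{3}{2} \cdot 6}{\frac{9}{7} + \frac{6^{2}}{7}} - \frac{75}{-93}}{2} = - \frac{\frac{-25 + 9}{\frac{9}{7} + \frac{1}{7} \cdot 36} - - \frac{25}{31}}{2} = - \frac{- \frac{16}{\frac{9}{7} + \frac{36}{7}} + \frac{25}{31}}{2} = - \frac{- \frac{16}{\frac{45}{7}} + \frac{25}{31}}{2} = - \frac{\left(-16\right) \frac{7}{45} + \frac{25}{31}}{2} = - \frac{- \frac{112}{45} + \frac{25}{31}}{2} = \left(- \frac{1}{2}\right) \left(- \frac{2347}{1395}\right) = \frac{2347}{2790} \approx 0.84122$)
$L^{2} = \left(\frac{2347}{2790}\right)^{2} = \frac{5508409}{7784100}$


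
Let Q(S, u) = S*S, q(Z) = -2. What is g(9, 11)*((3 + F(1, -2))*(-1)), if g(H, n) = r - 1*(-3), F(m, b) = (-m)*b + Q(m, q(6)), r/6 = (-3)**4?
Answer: -2934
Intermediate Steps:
r = 486 (r = 6*(-3)**4 = 6*81 = 486)
Q(S, u) = S**2
F(m, b) = m**2 - b*m (F(m, b) = (-m)*b + m**2 = -b*m + m**2 = m**2 - b*m)
g(H, n) = 489 (g(H, n) = 486 - 1*(-3) = 486 + 3 = 489)
g(9, 11)*((3 + F(1, -2))*(-1)) = 489*((3 + 1*(1 - 1*(-2)))*(-1)) = 489*((3 + 1*(1 + 2))*(-1)) = 489*((3 + 1*3)*(-1)) = 489*((3 + 3)*(-1)) = 489*(6*(-1)) = 489*(-6) = -2934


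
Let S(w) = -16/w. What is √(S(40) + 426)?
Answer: 4*√665/5 ≈ 20.630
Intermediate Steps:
√(S(40) + 426) = √(-16/40 + 426) = √(-16*1/40 + 426) = √(-⅖ + 426) = √(2128/5) = 4*√665/5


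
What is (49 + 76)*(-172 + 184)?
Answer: 1500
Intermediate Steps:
(49 + 76)*(-172 + 184) = 125*12 = 1500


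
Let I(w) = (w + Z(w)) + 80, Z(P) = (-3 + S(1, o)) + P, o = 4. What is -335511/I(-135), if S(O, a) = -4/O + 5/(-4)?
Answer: 1342044/793 ≈ 1692.4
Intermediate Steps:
S(O, a) = -5/4 - 4/O (S(O, a) = -4/O + 5*(-¼) = -4/O - 5/4 = -5/4 - 4/O)
Z(P) = -33/4 + P (Z(P) = (-3 + (-5/4 - 4/1)) + P = (-3 + (-5/4 - 4*1)) + P = (-3 + (-5/4 - 4)) + P = (-3 - 21/4) + P = -33/4 + P)
I(w) = 287/4 + 2*w (I(w) = (w + (-33/4 + w)) + 80 = (-33/4 + 2*w) + 80 = 287/4 + 2*w)
-335511/I(-135) = -335511/(287/4 + 2*(-135)) = -335511/(287/4 - 270) = -335511/(-793/4) = -335511*(-4/793) = 1342044/793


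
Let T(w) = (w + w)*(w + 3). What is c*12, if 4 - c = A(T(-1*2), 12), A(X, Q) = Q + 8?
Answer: -192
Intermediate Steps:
T(w) = 2*w*(3 + w) (T(w) = (2*w)*(3 + w) = 2*w*(3 + w))
A(X, Q) = 8 + Q
c = -16 (c = 4 - (8 + 12) = 4 - 1*20 = 4 - 20 = -16)
c*12 = -16*12 = -192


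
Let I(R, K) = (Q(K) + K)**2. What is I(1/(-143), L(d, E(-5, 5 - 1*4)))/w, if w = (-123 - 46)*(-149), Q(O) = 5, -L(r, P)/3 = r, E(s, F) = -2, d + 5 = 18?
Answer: 1156/25181 ≈ 0.045908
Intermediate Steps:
d = 13 (d = -5 + 18 = 13)
L(r, P) = -3*r
w = 25181 (w = -169*(-149) = 25181)
I(R, K) = (5 + K)**2
I(1/(-143), L(d, E(-5, 5 - 1*4)))/w = (5 - 3*13)**2/25181 = (5 - 39)**2*(1/25181) = (-34)**2*(1/25181) = 1156*(1/25181) = 1156/25181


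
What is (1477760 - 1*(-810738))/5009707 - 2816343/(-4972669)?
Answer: 25488996302663/24911614697983 ≈ 1.0232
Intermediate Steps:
(1477760 - 1*(-810738))/5009707 - 2816343/(-4972669) = (1477760 + 810738)*(1/5009707) - 2816343*(-1/4972669) = 2288498*(1/5009707) + 2816343/4972669 = 2288498/5009707 + 2816343/4972669 = 25488996302663/24911614697983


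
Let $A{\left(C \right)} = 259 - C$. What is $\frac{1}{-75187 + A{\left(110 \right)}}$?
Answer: $- \frac{1}{75038} \approx -1.3327 \cdot 10^{-5}$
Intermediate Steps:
$\frac{1}{-75187 + A{\left(110 \right)}} = \frac{1}{-75187 + \left(259 - 110\right)} = \frac{1}{-75187 + 149} = \frac{1}{-75038} = - \frac{1}{75038}$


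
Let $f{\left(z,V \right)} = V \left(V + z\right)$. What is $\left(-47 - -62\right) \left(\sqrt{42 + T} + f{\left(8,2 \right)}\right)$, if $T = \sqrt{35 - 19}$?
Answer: $300 + 15 \sqrt{46} \approx 401.73$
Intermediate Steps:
$T = 4$ ($T = \sqrt{16} = 4$)
$\left(-47 - -62\right) \left(\sqrt{42 + T} + f{\left(8,2 \right)}\right) = \left(-47 - -62\right) \left(\sqrt{42 + 4} + 2 \left(2 + 8\right)\right) = \left(-47 + 62\right) \left(\sqrt{46} + 2 \cdot 10\right) = 15 \left(\sqrt{46} + 20\right) = 15 \left(20 + \sqrt{46}\right) = 300 + 15 \sqrt{46}$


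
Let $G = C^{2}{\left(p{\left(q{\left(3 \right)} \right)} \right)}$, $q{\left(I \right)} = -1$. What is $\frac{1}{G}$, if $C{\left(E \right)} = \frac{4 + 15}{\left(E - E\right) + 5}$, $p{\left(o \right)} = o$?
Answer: $\frac{25}{361} \approx 0.069252$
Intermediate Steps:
$C{\left(E \right)} = \frac{19}{5}$ ($C{\left(E \right)} = \frac{19}{0 + 5} = \frac{19}{5}$)
$G = \frac{361}{25}$ ($G = \left(\frac{19}{5}\right)^{2} = \frac{361}{25} \approx 14.44$)
$\frac{1}{G} = \frac{1}{\frac{361}{25}} = \frac{25}{361}$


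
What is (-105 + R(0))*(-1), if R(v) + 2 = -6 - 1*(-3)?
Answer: 110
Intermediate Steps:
R(v) = -5 (R(v) = -2 + (-6 - 1*(-3)) = -2 + (-6 + 3) = -2 - 3 = -5)
(-105 + R(0))*(-1) = (-105 - 5)*(-1) = -110*(-1) = 110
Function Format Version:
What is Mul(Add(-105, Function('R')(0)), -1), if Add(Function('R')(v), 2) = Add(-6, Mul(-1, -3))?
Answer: 110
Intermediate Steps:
Function('R')(v) = -5 (Function('R')(v) = Add(-2, Add(-6, Mul(-1, -3))) = Add(-2, Add(-6, 3)) = Add(-2, -3) = -5)
Mul(Add(-105, Function('R')(0)), -1) = Mul(Add(-105, -5), -1) = Mul(-110, -1) = 110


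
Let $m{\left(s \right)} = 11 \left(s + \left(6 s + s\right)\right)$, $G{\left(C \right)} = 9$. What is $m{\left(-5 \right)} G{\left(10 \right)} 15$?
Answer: $-59400$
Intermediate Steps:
$m{\left(s \right)} = 88 s$ ($m{\left(s \right)} = 11 \left(s + 7 s\right) = 11 \cdot 8 s = 88 s$)
$m{\left(-5 \right)} G{\left(10 \right)} 15 = 88 \left(-5\right) 9 \cdot 15 = \left(-440\right) 9 \cdot 15 = \left(-3960\right) 15 = -59400$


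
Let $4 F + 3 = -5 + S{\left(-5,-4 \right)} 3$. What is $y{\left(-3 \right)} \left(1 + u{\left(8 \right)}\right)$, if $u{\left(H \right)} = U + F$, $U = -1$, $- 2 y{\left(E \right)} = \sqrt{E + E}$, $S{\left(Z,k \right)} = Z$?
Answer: $\frac{23 i \sqrt{6}}{8} \approx 7.0423 i$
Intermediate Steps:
$y{\left(E \right)} = - \frac{\sqrt{2} \sqrt{E}}{2}$ ($y{\left(E \right)} = - \frac{\sqrt{E + E}}{2} = - \frac{\sqrt{2 E}}{2} = - \frac{\sqrt{2} \sqrt{E}}{2}$)
$F = - \frac{23}{4}$ ($F = - \frac{3}{4} + \frac{-5 - 15}{4} = - \frac{3}{4} + \frac{1}{4} \left(-20\right) = - \frac{3}{4} - 5 = - \frac{23}{4} \approx -5.75$)
$u{\left(H \right)} = - \frac{27}{4}$ ($u{\left(H \right)} = -1 - \frac{23}{4} = - \frac{27}{4}$)
$y{\left(-3 \right)} \left(1 + u{\left(8 \right)}\right) = - \frac{\sqrt{2} \sqrt{-3}}{2} \left(1 - \frac{27}{4}\right) = - \frac{\sqrt{2} i \sqrt{3}}{2} \left(- \frac{23}{4}\right) = - \frac{i \sqrt{6}}{2} \left(- \frac{23}{4}\right) = \frac{23 i \sqrt{6}}{8}$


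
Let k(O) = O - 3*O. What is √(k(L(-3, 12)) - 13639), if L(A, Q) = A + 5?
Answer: I*√13643 ≈ 116.8*I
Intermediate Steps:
L(A, Q) = 5 + A
k(O) = -2*O
√(k(L(-3, 12)) - 13639) = √(-2*(5 - 3) - 13639) = √(-2*2 - 13639) = √(-4 - 13639) = √(-13643) = I*√13643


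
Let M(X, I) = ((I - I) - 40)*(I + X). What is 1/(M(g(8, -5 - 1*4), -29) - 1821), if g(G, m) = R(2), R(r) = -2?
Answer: -1/581 ≈ -0.0017212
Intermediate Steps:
g(G, m) = -2
M(X, I) = -40*I - 40*X (M(X, I) = (0 - 40)*(I + X) = -40*(I + X) = -40*I - 40*X)
1/(M(g(8, -5 - 1*4), -29) - 1821) = 1/((-40*(-29) - 40*(-2)) - 1821) = 1/((1160 + 80) - 1821) = 1/(1240 - 1821) = 1/(-581) = -1/581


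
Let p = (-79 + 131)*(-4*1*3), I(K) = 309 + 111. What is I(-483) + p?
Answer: -204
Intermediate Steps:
I(K) = 420
p = -624 (p = 52*(-4*3) = 52*(-12) = -624)
I(-483) + p = 420 - 624 = -204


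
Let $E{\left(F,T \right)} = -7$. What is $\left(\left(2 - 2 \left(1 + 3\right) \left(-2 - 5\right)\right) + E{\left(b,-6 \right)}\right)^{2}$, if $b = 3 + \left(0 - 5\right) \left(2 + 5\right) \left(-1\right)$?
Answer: $2601$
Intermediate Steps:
$b = 38$ ($b = 3 + \left(-5\right) 7 \left(-1\right) = 3 - -35 = 3 + 35 = 38$)
$\left(\left(2 - 2 \left(1 + 3\right) \left(-2 - 5\right)\right) + E{\left(b,-6 \right)}\right)^{2} = \left(\left(2 - 2 \left(1 + 3\right) \left(-2 - 5\right)\right) - 7\right)^{2} = \left(\left(2 - 2 \cdot 4 \left(-7\right)\right) - 7\right)^{2} = \left(\left(2 - -56\right) - 7\right)^{2} = \left(\left(2 + 56\right) - 7\right)^{2} = \left(58 - 7\right)^{2} = 51^{2} = 2601$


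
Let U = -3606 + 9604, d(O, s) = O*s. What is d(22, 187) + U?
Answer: 10112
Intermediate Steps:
U = 5998
d(22, 187) + U = 22*187 + 5998 = 4114 + 5998 = 10112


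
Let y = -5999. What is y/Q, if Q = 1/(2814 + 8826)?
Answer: -69828360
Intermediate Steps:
Q = 1/11640 ≈ 8.5911e-5
y/Q = -5999/1/11640 = -5999*11640 = -69828360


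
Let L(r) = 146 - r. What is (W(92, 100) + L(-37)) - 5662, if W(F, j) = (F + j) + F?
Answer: -5195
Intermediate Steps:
W(F, j) = j + 2*F
(W(92, 100) + L(-37)) - 5662 = ((100 + 2*92) + (146 - 1*(-37))) - 5662 = ((100 + 184) + (146 + 37)) - 5662 = (284 + 183) - 5662 = 467 - 5662 = -5195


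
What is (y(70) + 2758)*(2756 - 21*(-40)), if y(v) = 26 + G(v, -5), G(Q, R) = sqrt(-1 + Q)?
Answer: 10011264 + 3596*sqrt(69) ≈ 1.0041e+7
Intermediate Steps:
y(v) = 26 + sqrt(-1 + v)
(y(70) + 2758)*(2756 - 21*(-40)) = ((26 + sqrt(-1 + 70)) + 2758)*(2756 - 21*(-40)) = ((26 + sqrt(69)) + 2758)*(2756 + 840) = (2784 + sqrt(69))*3596 = 10011264 + 3596*sqrt(69)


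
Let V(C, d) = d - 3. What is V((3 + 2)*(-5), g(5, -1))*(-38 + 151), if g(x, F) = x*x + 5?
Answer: 3051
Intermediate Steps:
g(x, F) = 5 + x² (g(x, F) = x² + 5 = 5 + x²)
V(C, d) = -3 + d
V((3 + 2)*(-5), g(5, -1))*(-38 + 151) = (-3 + (5 + 5²))*(-38 + 151) = (-3 + (5 + 25))*113 = (-3 + 30)*113 = 27*113 = 3051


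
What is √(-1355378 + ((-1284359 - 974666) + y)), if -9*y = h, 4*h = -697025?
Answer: I*√129421483/6 ≈ 1896.1*I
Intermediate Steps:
h = -697025/4 (h = (¼)*(-697025) = -697025/4 ≈ -1.7426e+5)
y = 697025/36 (y = -⅑*(-697025/4) = 697025/36 ≈ 19362.)
√(-1355378 + ((-1284359 - 974666) + y)) = √(-1355378 + ((-1284359 - 974666) + 697025/36)) = √(-1355378 + (-2259025 + 697025/36)) = √(-1355378 - 80627875/36) = √(-129421483/36) = I*√129421483/6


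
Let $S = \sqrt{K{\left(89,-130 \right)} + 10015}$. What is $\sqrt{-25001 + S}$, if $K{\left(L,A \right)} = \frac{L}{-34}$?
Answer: $\frac{\sqrt{-28901156 + 34 \sqrt{11574314}}}{34} \approx 157.8 i$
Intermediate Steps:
$K{\left(L,A \right)} = - \frac{L}{34}$ ($K{\left(L,A \right)} = L \left(- \frac{1}{34}\right) = - \frac{L}{34}$)
$S = \frac{\sqrt{11574314}}{34}$ ($S = \sqrt{\left(- \frac{1}{34}\right) 89 + 10015} = \sqrt{- \frac{89}{34} + 10015} = \sqrt{\frac{340421}{34}} = \frac{\sqrt{11574314}}{34} \approx 100.06$)
$\sqrt{-25001 + S} = \sqrt{-25001 + \frac{\sqrt{11574314}}{34}}$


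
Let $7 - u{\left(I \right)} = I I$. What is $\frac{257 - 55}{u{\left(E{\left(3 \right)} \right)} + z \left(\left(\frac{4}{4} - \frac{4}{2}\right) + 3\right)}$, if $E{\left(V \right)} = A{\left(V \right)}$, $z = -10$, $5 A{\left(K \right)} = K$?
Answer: $- \frac{2525}{167} \approx -15.12$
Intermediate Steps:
$A{\left(K \right)} = \frac{K}{5}$
$E{\left(V \right)} = \frac{V}{5}$
$u{\left(I \right)} = 7 - I^{2}$ ($u{\left(I \right)} = 7 - I I = 7 - I^{2}$)
$\frac{257 - 55}{u{\left(E{\left(3 \right)} \right)} + z \left(\left(\frac{4}{4} - \frac{4}{2}\right) + 3\right)} = \frac{257 - 55}{\left(7 - \left(\frac{1}{5} \cdot 3\right)^{2}\right) - 10 \left(\left(\frac{4}{4} - \frac{4}{2}\right) + 3\right)} = \frac{202}{\left(7 - \left(\frac{3}{5}\right)^{2}\right) - 10 \left(\left(4 \cdot \frac{1}{4} - 2\right) + 3\right)} = \frac{202}{\left(7 - \frac{9}{25}\right) - 10 \left(\left(1 - 2\right) + 3\right)} = \frac{202}{\left(7 - \frac{9}{25}\right) - 10 \left(-1 + 3\right)} = \frac{202}{\frac{166}{25} - 20} = \frac{202}{- \frac{334}{25}} = 202 \left(- \frac{25}{334}\right) = - \frac{2525}{167}$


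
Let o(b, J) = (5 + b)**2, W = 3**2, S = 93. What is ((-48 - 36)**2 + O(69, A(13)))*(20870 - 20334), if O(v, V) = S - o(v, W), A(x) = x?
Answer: 896728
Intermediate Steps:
W = 9
O(v, V) = 93 - (5 + v)**2
((-48 - 36)**2 + O(69, A(13)))*(20870 - 20334) = ((-48 - 36)**2 + (93 - (5 + 69)**2))*(20870 - 20334) = ((-84)**2 + (93 - 1*74**2))*536 = (7056 + (93 - 1*5476))*536 = (7056 + (93 - 5476))*536 = (7056 - 5383)*536 = 1673*536 = 896728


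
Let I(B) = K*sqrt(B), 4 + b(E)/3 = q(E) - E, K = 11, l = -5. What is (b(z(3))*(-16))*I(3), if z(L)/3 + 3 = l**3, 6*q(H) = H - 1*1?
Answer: -166760*sqrt(3) ≈ -2.8884e+5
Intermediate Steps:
q(H) = -1/6 + H/6 (q(H) = (H - 1*1)/6 = (H - 1)/6 = (-1 + H)/6 = -1/6 + H/6)
z(L) = -384 (z(L) = -9 + 3*(-5)**3 = -9 + 3*(-125) = -9 - 375 = -384)
b(E) = -25/2 - 5*E/2 (b(E) = -12 + 3*((-1/6 + E/6) - E) = -12 + 3*(-1/6 - 5*E/6) = -12 + (-1/2 - 5*E/2) = -25/2 - 5*E/2)
I(B) = 11*sqrt(B)
(b(z(3))*(-16))*I(3) = ((-25/2 - 5/2*(-384))*(-16))*(11*sqrt(3)) = ((-25/2 + 960)*(-16))*(11*sqrt(3)) = ((1895/2)*(-16))*(11*sqrt(3)) = -166760*sqrt(3)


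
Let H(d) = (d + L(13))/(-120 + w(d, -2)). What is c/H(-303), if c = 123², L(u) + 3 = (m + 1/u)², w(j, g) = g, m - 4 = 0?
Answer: 311929722/48905 ≈ 6378.3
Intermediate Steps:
m = 4 (m = 4 + 0 = 4)
L(u) = -3 + (4 + 1/u)²
c = 15129
H(d) = -1151/10309 - d/122 (H(d) = (d + (13 + 13⁻² + 8/13))/(-120 - 2) = (d + (13 + 1/169 + 8*(1/13)))/(-122) = (d + (13 + 1/169 + 8/13))*(-1/122) = (d + 2302/169)*(-1/122) = (2302/169 + d)*(-1/122) = -1151/10309 - d/122)
c/H(-303) = 15129/(-1151/10309 - 1/122*(-303)) = 15129/(-1151/10309 + 303/122) = 15129/(48905/20618) = 15129*(20618/48905) = 311929722/48905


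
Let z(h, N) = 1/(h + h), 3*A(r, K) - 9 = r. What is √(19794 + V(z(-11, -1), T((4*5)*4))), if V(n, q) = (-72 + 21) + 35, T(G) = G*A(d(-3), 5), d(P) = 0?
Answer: √19778 ≈ 140.63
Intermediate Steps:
A(r, K) = 3 + r/3
z(h, N) = 1/(2*h)
T(G) = 3*G (T(G) = G*(3 + (⅓)*0) = G*(3 + 0) = G*3 = 3*G)
V(n, q) = -16 (V(n, q) = -51 + 35 = -16)
√(19794 + V(z(-11, -1), T((4*5)*4))) = √(19794 - 16) = √19778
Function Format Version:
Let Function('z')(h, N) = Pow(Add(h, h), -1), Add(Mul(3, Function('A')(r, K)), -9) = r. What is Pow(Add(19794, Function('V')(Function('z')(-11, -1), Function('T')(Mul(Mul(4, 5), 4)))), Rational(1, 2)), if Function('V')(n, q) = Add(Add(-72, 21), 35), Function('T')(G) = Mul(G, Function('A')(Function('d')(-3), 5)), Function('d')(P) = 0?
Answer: Pow(19778, Rational(1, 2)) ≈ 140.63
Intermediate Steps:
Function('A')(r, K) = Add(3, Mul(Rational(1, 3), r))
Function('z')(h, N) = Mul(Rational(1, 2), Pow(h, -1)) (Function('z')(h, N) = Pow(Mul(2, h), -1) = Mul(Rational(1, 2), Pow(h, -1)))
Function('T')(G) = Mul(3, G) (Function('T')(G) = Mul(G, Add(3, Mul(Rational(1, 3), 0))) = Mul(G, Add(3, 0)) = Mul(G, 3) = Mul(3, G))
Function('V')(n, q) = -16 (Function('V')(n, q) = Add(-51, 35) = -16)
Pow(Add(19794, Function('V')(Function('z')(-11, -1), Function('T')(Mul(Mul(4, 5), 4)))), Rational(1, 2)) = Pow(Add(19794, -16), Rational(1, 2)) = Pow(19778, Rational(1, 2))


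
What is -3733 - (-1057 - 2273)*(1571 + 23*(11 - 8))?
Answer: 5457467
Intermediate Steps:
-3733 - (-1057 - 2273)*(1571 + 23*(11 - 8)) = -3733 - (-3330)*(1571 + 23*3) = -3733 - (-3330)*(1571 + 69) = -3733 - (-3330)*1640 = -3733 - 1*(-5461200) = -3733 + 5461200 = 5457467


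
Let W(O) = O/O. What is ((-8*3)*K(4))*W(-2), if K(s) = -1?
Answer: 24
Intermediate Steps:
W(O) = 1
((-8*3)*K(4))*W(-2) = (-8*3*(-1))*1 = -24*(-1)*1 = 24*1 = 24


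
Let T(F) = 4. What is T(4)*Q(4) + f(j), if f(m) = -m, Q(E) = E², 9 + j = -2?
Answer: 75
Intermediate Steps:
j = -11 (j = -9 - 2 = -11)
T(4)*Q(4) + f(j) = 4*4² - 1*(-11) = 4*16 + 11 = 64 + 11 = 75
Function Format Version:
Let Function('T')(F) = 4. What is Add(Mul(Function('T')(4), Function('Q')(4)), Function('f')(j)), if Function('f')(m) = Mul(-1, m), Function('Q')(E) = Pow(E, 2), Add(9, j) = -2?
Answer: 75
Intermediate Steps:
j = -11 (j = Add(-9, -2) = -11)
Add(Mul(Function('T')(4), Function('Q')(4)), Function('f')(j)) = Add(Mul(4, Pow(4, 2)), Mul(-1, -11)) = Add(Mul(4, 16), 11) = Add(64, 11) = 75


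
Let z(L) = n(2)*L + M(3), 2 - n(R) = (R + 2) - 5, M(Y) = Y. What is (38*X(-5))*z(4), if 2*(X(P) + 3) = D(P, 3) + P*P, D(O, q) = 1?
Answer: 5700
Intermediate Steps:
X(P) = -5/2 + P²/2 (X(P) = -3 + (1 + P*P)/2 = -3 + (1 + P²)/2 = -3 + (½ + P²/2) = -5/2 + P²/2)
n(R) = 5 - R (n(R) = 2 - ((R + 2) - 5) = 2 - ((2 + R) - 5) = 2 - (-3 + R) = 2 + (3 - R) = 5 - R)
z(L) = 3 + 3*L (z(L) = (5 - 1*2)*L + 3 = (5 - 2)*L + 3 = 3*L + 3 = 3 + 3*L)
(38*X(-5))*z(4) = (38*(-5/2 + (½)*(-5)²))*(3 + 3*4) = (38*(-5/2 + (½)*25))*(3 + 12) = (38*(-5/2 + 25/2))*15 = (38*10)*15 = 380*15 = 5700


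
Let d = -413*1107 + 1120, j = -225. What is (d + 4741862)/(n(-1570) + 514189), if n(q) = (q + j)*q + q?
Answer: 4285791/3330769 ≈ 1.2867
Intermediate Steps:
d = -456071 (d = -457191 + 1120 = -456071)
n(q) = q + q*(-225 + q) (n(q) = (q - 225)*q + q = (-225 + q)*q + q = q*(-225 + q) + q = q + q*(-225 + q))
(d + 4741862)/(n(-1570) + 514189) = (-456071 + 4741862)/(-1570*(-224 - 1570) + 514189) = 4285791/(-1570*(-1794) + 514189) = 4285791/(2816580 + 514189) = 4285791/3330769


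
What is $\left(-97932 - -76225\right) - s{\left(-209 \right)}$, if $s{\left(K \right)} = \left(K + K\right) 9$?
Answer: $-17945$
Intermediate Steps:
$s{\left(K \right)} = 18 K$ ($s{\left(K \right)} = 2 K 9 = 18 K$)
$\left(-97932 - -76225\right) - s{\left(-209 \right)} = \left(-97932 - -76225\right) - 18 \left(-209\right) = \left(-97932 + 76225\right) - -3762 = -21707 + 3762 = -17945$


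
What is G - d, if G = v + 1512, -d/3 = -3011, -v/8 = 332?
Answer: -10177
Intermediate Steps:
v = -2656 (v = -8*332 = -2656)
d = 9033 (d = -3*(-3011) = 9033)
G = -1144 (G = -2656 + 1512 = -1144)
G - d = -1144 - 1*9033 = -1144 - 9033 = -10177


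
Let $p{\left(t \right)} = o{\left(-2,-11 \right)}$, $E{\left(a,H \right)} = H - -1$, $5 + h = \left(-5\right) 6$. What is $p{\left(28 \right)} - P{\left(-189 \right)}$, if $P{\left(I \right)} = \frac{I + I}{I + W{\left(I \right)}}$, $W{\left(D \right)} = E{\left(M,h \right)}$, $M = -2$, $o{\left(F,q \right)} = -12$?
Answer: $- \frac{3054}{223} \approx -13.695$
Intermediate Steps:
$h = -35$ ($h = -5 - 30 = -35$)
$E{\left(a,H \right)} = 1 + H$ ($E{\left(a,H \right)} = H + 1 = 1 + H$)
$W{\left(D \right)} = -34$ ($W{\left(D \right)} = 1 - 35 = -34$)
$P{\left(I \right)} = \frac{2 I}{-34 + I}$ ($P{\left(I \right)} = \frac{I + I}{I - 34} = \frac{2 I}{-34 + I}$)
$p{\left(t \right)} = -12$
$p{\left(28 \right)} - P{\left(-189 \right)} = -12 - 2 \left(-189\right) \frac{1}{-34 - 189} = -12 - 2 \left(-189\right) \frac{1}{-223} = -12 - 2 \left(-189\right) \left(- \frac{1}{223}\right) = -12 - \frac{378}{223} = - \frac{3054}{223}$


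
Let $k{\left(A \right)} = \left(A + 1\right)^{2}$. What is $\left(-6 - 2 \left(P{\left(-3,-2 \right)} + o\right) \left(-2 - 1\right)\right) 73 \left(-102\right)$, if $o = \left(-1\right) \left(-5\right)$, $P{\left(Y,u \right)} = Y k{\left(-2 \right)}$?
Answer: $-44676$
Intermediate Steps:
$k{\left(A \right)} = \left(1 + A\right)^{2}$
$P{\left(Y,u \right)} = Y$ ($P{\left(Y,u \right)} = Y \left(1 - 2\right)^{2} = Y \left(-1\right)^{2} = Y 1 = Y$)
$o = 5$
$\left(-6 - 2 \left(P{\left(-3,-2 \right)} + o\right) \left(-2 - 1\right)\right) 73 \left(-102\right) = \left(-6 - 2 \left(-3 + 5\right) \left(-2 - 1\right)\right) 73 \left(-102\right) = \left(-6 - 2 \cdot 2 \left(-3\right)\right) 73 \left(-102\right) = \left(-6 - -12\right) 73 \left(-102\right) = \left(-6 + 12\right) 73 \left(-102\right) = 6 \cdot 73 \left(-102\right) = 438 \left(-102\right) = -44676$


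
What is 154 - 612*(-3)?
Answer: 1990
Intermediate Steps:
154 - 612*(-3) = 154 - 36*(-51) = 154 + 1836 = 1990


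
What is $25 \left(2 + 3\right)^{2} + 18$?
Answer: $643$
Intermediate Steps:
$25 \left(2 + 3\right)^{2} + 18 = 25 \cdot 5^{2} + 18 = 25 \cdot 25 + 18 = 625 + 18 = 643$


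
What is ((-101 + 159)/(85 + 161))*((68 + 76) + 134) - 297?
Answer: -28469/123 ≈ -231.46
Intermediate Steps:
((-101 + 159)/(85 + 161))*((68 + 76) + 134) - 297 = (58/246)*(144 + 134) - 297 = (58*(1/246))*278 - 297 = (29/123)*278 - 297 = 8062/123 - 297 = -28469/123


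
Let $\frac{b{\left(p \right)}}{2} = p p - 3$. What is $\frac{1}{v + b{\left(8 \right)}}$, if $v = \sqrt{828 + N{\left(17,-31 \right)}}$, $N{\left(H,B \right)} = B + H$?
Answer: $\frac{61}{7035} - \frac{\sqrt{814}}{14070} \approx 0.0066432$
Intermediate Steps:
$b{\left(p \right)} = -6 + 2 p^{2}$ ($b{\left(p \right)} = 2 \left(p p - 3\right) = 2 \left(p^{2} - 3\right) = 2 \left(-3 + p^{2}\right) = -6 + 2 p^{2}$)
$v = \sqrt{814}$ ($v = \sqrt{828 + \left(-31 + 17\right)} = \sqrt{828 - 14} = \sqrt{814} \approx 28.531$)
$\frac{1}{v + b{\left(8 \right)}} = \frac{1}{\sqrt{814} - \left(6 - 2 \cdot 8^{2}\right)} = \frac{1}{\sqrt{814} + \left(-6 + 2 \cdot 64\right)} = \frac{1}{\sqrt{814} + \left(-6 + 128\right)} = \frac{1}{\sqrt{814} + 122} = \frac{1}{122 + \sqrt{814}}$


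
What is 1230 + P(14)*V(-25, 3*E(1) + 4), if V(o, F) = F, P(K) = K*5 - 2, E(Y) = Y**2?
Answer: 1706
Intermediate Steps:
P(K) = -2 + 5*K (P(K) = 5*K - 2 = -2 + 5*K)
1230 + P(14)*V(-25, 3*E(1) + 4) = 1230 + (-2 + 5*14)*(3*1**2 + 4) = 1230 + (-2 + 70)*(3*1 + 4) = 1230 + 68*(3 + 4) = 1230 + 68*7 = 1230 + 476 = 1706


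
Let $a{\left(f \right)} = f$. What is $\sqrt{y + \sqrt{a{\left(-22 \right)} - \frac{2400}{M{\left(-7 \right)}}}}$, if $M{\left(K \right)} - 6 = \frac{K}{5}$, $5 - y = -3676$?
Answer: $\frac{\sqrt{1947249 + 299 i \sqrt{1702}}}{23} \approx 60.672 + 0.19217 i$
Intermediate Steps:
$y = 3681$ ($y = 5 - -3676 = 5 + 3676 = 3681$)
$M{\left(K \right)} = 6 + \frac{K}{5}$
$\sqrt{y + \sqrt{a{\left(-22 \right)} - \frac{2400}{M{\left(-7 \right)}}}} = \sqrt{3681 + \sqrt{-22 - \frac{2400}{6 + \frac{1}{5} \left(-7\right)}}} = \sqrt{3681 + \sqrt{-22 - \frac{2400}{6 - \frac{7}{5}}}} = \sqrt{3681 + \sqrt{-22 - \frac{2400}{\frac{23}{5}}}} = \sqrt{3681 + \sqrt{-22 - \frac{12000}{23}}} = \sqrt{3681 + \sqrt{- \frac{12506}{23}}} = \sqrt{3681 + \frac{13 i \sqrt{1702}}{23}}$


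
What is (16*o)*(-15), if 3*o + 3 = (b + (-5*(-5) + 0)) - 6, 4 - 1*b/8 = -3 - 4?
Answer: -8320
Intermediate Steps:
b = 88 (b = 32 - 8*(-3 - 4) = 32 - 8*(-7) = 32 + 56 = 88)
o = 104/3 (o = -1 + ((88 + (-5*(-5) + 0)) - 6)/3 = -1 + ((88 + (25 + 0)) - 6)/3 = -1 + ((88 + 25) - 6)/3 = -1 + (113 - 6)/3 = -1 + (1/3)*107 = -1 + 107/3 = 104/3 ≈ 34.667)
(16*o)*(-15) = (16*(104/3))*(-15) = (1664/3)*(-15) = -8320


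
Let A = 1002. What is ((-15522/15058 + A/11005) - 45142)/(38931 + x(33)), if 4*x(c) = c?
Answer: -14961570137348/12905502455265 ≈ -1.1593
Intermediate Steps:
x(c) = c/4
((-15522/15058 + A/11005) - 45142)/(38931 + x(33)) = ((-15522/15058 + 1002/11005) - 45142)/(38931 + (¼)*33) = ((-15522*1/15058 + 1002*(1/11005)) - 45142)/(38931 + 33/4) = ((-7761/7529 + 1002/11005) - 45142)/(155757/4) = (-77865747/82856645 - 45142)*(4/155757) = -3740392534337/82856645*4/155757 = -14961570137348/12905502455265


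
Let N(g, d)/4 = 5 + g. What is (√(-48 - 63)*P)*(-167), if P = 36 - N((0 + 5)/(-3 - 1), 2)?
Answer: -3507*I*√111 ≈ -36949.0*I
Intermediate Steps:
N(g, d) = 20 + 4*g (N(g, d) = 4*(5 + g) = 20 + 4*g)
P = 21 (P = 36 - (20 + 4*((0 + 5)/(-3 - 1))) = 36 - (20 + 4*(5/(-4))) = 36 - (20 + 4*(5*(-¼))) = 36 - (20 + 4*(-5/4)) = 36 - (20 - 5) = 36 - 1*15 = 36 - 15 = 21)
(√(-48 - 63)*P)*(-167) = (√(-48 - 63)*21)*(-167) = (√(-111)*21)*(-167) = ((I*√111)*21)*(-167) = (21*I*√111)*(-167) = -3507*I*√111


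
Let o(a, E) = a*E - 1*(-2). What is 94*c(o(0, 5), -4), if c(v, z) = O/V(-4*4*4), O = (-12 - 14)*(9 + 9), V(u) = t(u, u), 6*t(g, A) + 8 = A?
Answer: 3666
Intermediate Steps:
t(g, A) = -4/3 + A/6
V(u) = -4/3 + u/6
O = -468 (O = -26*18 = -468)
o(a, E) = 2 + E*a (o(a, E) = E*a + 2 = 2 + E*a)
c(v, z) = 39 (c(v, z) = -468/(-4/3 + (-4*4*4)/6) = -468/(-4/3 + (-16*4)/6) = -468/(-4/3 + (⅙)*(-64)) = -468/(-4/3 - 32/3) = -468/(-12) = -468*(-1/12) = 39)
94*c(o(0, 5), -4) = 94*39 = 3666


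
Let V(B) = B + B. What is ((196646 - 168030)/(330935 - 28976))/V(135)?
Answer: 2044/5823495 ≈ 0.00035099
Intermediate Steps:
V(B) = 2*B
((196646 - 168030)/(330935 - 28976))/V(135) = ((196646 - 168030)/(330935 - 28976))/((2*135)) = (28616/301959)/270 = (28616*(1/301959))*(1/270) = (4088/43137)*(1/270) = 2044/5823495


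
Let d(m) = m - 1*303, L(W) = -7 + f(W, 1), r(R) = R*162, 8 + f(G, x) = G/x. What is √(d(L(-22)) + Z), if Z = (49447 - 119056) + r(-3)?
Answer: I*√70435 ≈ 265.4*I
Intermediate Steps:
f(G, x) = -8 + G/x
r(R) = 162*R
L(W) = -15 + W (L(W) = -7 + (-8 + W/1) = -7 + (-8 + W*1) = -7 + (-8 + W) = -15 + W)
d(m) = -303 + m (d(m) = m - 303 = -303 + m)
Z = -70095 (Z = (49447 - 119056) + 162*(-3) = -69609 - 486 = -70095)
√(d(L(-22)) + Z) = √((-303 + (-15 - 22)) - 70095) = √((-303 - 37) - 70095) = √(-340 - 70095) = √(-70435) = I*√70435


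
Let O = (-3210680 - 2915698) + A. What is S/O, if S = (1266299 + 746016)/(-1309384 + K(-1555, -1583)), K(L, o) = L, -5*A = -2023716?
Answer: 10061575/37503571015386 ≈ 2.6828e-7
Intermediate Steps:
A = 2023716/5 (A = -⅕*(-2023716) = 2023716/5 ≈ 4.0474e+5)
S = -2012315/1310939 (S = (1266299 + 746016)/(-1309384 - 1555) = 2012315/(-1310939) = 2012315*(-1/1310939) = -2012315/1310939 ≈ -1.5350)
O = -28608174/5 (O = (-3210680 - 2915698) + 2023716/5 = -6126378 + 2023716/5 = -28608174/5 ≈ -5.7216e+6)
S/O = -2012315/(1310939*(-28608174/5)) = -2012315/1310939*(-5/28608174) = 10061575/37503571015386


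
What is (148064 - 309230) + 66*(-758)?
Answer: -211194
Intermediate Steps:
(148064 - 309230) + 66*(-758) = -161166 - 50028 = -211194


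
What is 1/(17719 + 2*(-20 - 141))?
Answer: 1/17397 ≈ 5.7481e-5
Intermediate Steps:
1/(17719 + 2*(-20 - 141)) = 1/(17719 + 2*(-161)) = 1/(17719 - 322) = 1/17397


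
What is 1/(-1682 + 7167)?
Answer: 1/5485 ≈ 0.00018232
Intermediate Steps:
1/(-1682 + 7167) = 1/5485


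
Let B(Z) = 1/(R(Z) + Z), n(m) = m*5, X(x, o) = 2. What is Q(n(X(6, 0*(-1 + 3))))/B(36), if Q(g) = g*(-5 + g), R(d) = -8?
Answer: 1400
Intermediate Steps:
n(m) = 5*m
B(Z) = 1/(-8 + Z)
Q(n(X(6, 0*(-1 + 3))))/B(36) = ((5*2)*(-5 + 5*2))/(1/(-8 + 36)) = (10*(-5 + 10))/(1/28) = (10*5)/(1/28) = 50*28 = 1400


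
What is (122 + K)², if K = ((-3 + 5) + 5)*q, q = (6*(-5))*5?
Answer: 861184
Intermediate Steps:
q = -150 (q = -30*5 = -150)
K = -1050 (K = ((-3 + 5) + 5)*(-150) = (2 + 5)*(-150) = 7*(-150) = -1050)
(122 + K)² = (122 - 1050)² = (-928)² = 861184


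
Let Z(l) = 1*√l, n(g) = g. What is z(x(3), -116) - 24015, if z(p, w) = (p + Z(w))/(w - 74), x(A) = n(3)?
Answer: -4562853/190 - I*√29/95 ≈ -24015.0 - 0.056686*I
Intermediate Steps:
Z(l) = √l
x(A) = 3
z(p, w) = (p + √w)/(-74 + w) (z(p, w) = (p + √w)/(w - 74) = (p + √w)/(-74 + w))
z(x(3), -116) - 24015 = (3 + √(-116))/(-74 - 116) - 24015 = (3 + 2*I*√29)/(-190) - 24015 = -(3 + 2*I*√29)/190 - 24015 = (-3/190 - I*√29/95) - 24015 = -4562853/190 - I*√29/95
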